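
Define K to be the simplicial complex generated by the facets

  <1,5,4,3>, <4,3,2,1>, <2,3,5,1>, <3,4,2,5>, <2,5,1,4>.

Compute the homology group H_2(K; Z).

Take the total order 1 < 2 < 3 < 4 < 5 on the vertex set. Then K (dimension 3) consists of the simplices:

  0-simplices (5): [1], [2], [3], [4], [5]
  1-simplices (10): [1,2], [1,3], [1,4], [1,5], [2,3], [2,4], [2,5], [3,4], [3,5], [4,5]
  2-simplices (10): [1,2,3], [1,2,4], [1,2,5], [1,3,4], [1,3,5], [1,4,5], [2,3,4], [2,3,5], [2,4,5], [3,4,5]
  3-simplices (5): [1,2,3,4], [1,2,3,5], [1,2,4,5], [1,3,4,5], [2,3,4,5]

so the chain groups are C_0 ≅ Z^5, C_1 ≅ Z^10, C_2 ≅ Z^10, C_3 ≅ Z^5.

Boundary ∂_1: C_1 → C_0 sends each edge [p,q] (with p < q) to q − p. For instance
  ∂[2,4] = [4] − [2].
This gives a 5×10 integer matrix of rank 4; reducing to Smith normal form yields diagonal entries (1,1,1,1).

∂_2: C_2 → C_1 acts by ∂[p,q,r] = [q,r] − [p,r] + [p,q]. For instance
  ∂[3,4,5] = [4,5] − [3,5] + [3,4],
  ∂[1,2,3] = [2,3] − [1,3] + [1,2].
As a 10×10 matrix over Z this has rank 6, with invariant factors (1,1,1,1,1,1).

The boundary map ∂_3: C_3 → C_2 sends each 3-simplex σ to the alternating sum Σ_i (−1)^i (σ with its i-th vertex removed). For instance
  ∂[1,3,4,5] = [3,4,5] − [1,4,5] + [1,3,5] − [1,3,4],
  ∂[2,3,4,5] = [3,4,5] − [2,4,5] + [2,3,5] − [2,3,4].
The resulting 10×5 matrix has rank 4, and its Smith normal form has invariant factors (1,1,1,1).

Reading off H_k = ker ∂_k / im ∂_{k+1}:

  H_2: rank ker ∂_2 − rank ∂_3 = (10 − 6) − 4 = 0, and the invariant factors of ∂_3 are all 1, so H_2 = 0.

H_2 = 0.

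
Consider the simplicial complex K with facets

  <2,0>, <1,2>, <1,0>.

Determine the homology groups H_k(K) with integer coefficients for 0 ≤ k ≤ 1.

We work with the vertex ordering 0 < 1 < 2. The simplices of K, each written with vertices in increasing order, are:

  0-simplices (3): [0], [1], [2]
  1-simplices (3): [0,1], [0,2], [1,2]

giving chain groups C_0 ≅ Z^3, C_1 ≅ Z^3.

Boundary ∂_1: C_1 → C_0 sends each edge [p,q] (with p < q) to q − p.
As a 3×3 matrix over Z this has rank 2, with invariant factors (1,1).

Now H_k = ker ∂_k / im ∂_{k+1}, so:

  H_0: rank C_0 − rank ∂_1 = 3 − 2 = 1, and the invariant factors of ∂_1 are all 1, so H_0 ≅ Z.
  H_1: rank ker ∂_1 − rank ∂_2 = (3 − 2) − 0 = 1, and there is no ∂_2, so H_1 ≅ Z.

H_0 = Z,  H_1 = Z.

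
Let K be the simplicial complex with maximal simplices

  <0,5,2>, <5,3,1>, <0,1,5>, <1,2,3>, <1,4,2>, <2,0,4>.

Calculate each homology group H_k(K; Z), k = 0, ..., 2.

H_0 = Z,  H_1 = Z,  H_2 = 0.

We work with the vertex ordering 0 < 1 < 2 < 3 < 4 < 5. The simplices of K, each written with vertices in increasing order, are:

  0-simplices (6): [0], [1], [2], [3], [4], [5]
  1-simplices (12): [0,1], [0,2], [0,4], [0,5], [1,2], [1,3], [1,4], [1,5], [2,3], [2,4], [2,5], [3,5]
  2-simplices (6): [0,1,5], [0,2,4], [0,2,5], [1,2,3], [1,2,4], [1,3,5]

giving chain groups C_0 ≅ Z^6, C_1 ≅ Z^12, C_2 ≅ Z^6.

Boundary ∂_1: C_1 → C_0 is given by ∂[p,q] = [q] − [p]. For instance
  ∂[1,3] = [3] − [1].
This gives a 6×12 integer matrix of rank 5; reducing to Smith normal form yields diagonal entries (1,1,1,1,1).

Boundary ∂_2: C_2 → C_1 acts by ∂[p,q,r] = [q,r] − [p,r] + [p,q]. For instance
  ∂[0,2,5] = [2,5] − [0,5] + [0,2],
  ∂[1,2,3] = [2,3] − [1,3] + [1,2].
This gives a 12×6 integer matrix of rank 6; reducing to Smith normal form yields diagonal entries (1,1,1,1,1,1).

From H_k ≅ ker(∂_k) / im(∂_{k+1}) we obtain:

  H_0: rank C_0 − rank ∂_1 = 6 − 5 = 1, and the invariant factors of ∂_1 are all 1, so H_0 ≅ Z.
  H_1: rank ker ∂_1 − rank ∂_2 = (12 − 5) − 6 = 1, and the invariant factors of ∂_2 are all 1, so H_1 ≅ Z.
  H_2: rank ker ∂_2 − rank ∂_3 = (6 − 6) − 0 = 0, and there is no ∂_3, so H_2 ≅ 0.

As a check, the Euler characteristic is 6 − 12 + 6 = 0, which agrees with 1 − 1 + 0 = 0.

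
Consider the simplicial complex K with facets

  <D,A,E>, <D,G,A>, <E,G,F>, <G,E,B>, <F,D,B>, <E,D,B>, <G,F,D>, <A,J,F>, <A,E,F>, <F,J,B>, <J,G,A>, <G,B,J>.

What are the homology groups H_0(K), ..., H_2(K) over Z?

Take the total order A < B < D < E < F < G < J on the vertex set. Then K (dimension 2) consists of the simplices:

  0-simplices (7): A, B, D, E, F, G, J
  1-simplices (18): AD, AE, AF, AG, AJ, BD, BE, BF, BG, BJ, DE, DF, DG, EF, EG, FG, FJ, GJ
  2-simplices (12): ADE, ADG, AEF, AFJ, AGJ, BDE, BDF, BEG, BFJ, BGJ, DFG, EFG

Hence C_0 ≅ Z^7, C_1 ≅ Z^18, C_2 ≅ Z^12.

Boundary ∂_1: C_1 → C_0 sends each edge [p,q] (with p < q) to q − p. For instance
  ∂BF = F − B.
The 7×18 boundary matrix has rank 6 and Smith normal form diag(1,1,1,1,1,1).

The boundary map ∂_2: C_2 → C_1 maps a triangle to the signed sum of its edges. For instance
  ∂BGJ = GJ − BJ + BG,
  ∂BFJ = FJ − BJ + BF.
As a 18×12 matrix over Z this has rank 12, with invariant factors (1,1,1,1,1,1,1,1,1,1,1,2).

Reading off H_k = ker ∂_k / im ∂_{k+1}:

  H_0: rank C_0 − rank ∂_1 = 7 − 6 = 1, and the invariant factors of ∂_1 are all 1, so H_0 ≅ Z.
  H_1: rank ker ∂_1 − rank ∂_2 = (18 − 6) − 12 = 0, and ∂_2 has invariant factor 2 > 1, so H_1 ≅ Z/2Z.
  H_2: rank ker ∂_2 − rank ∂_3 = (12 − 12) − 0 = 0, and there is no ∂_3, so H_2 ≅ 0.

As a check, the Euler characteristic is 7 − 18 + 12 = 1, which agrees with 1 − 0 + 0 = 1.
(K is a triangulation of the real projective plane RP^2.)

H_0 ≅ Z,  H_1 ≅ Z/2Z,  H_2 = 0.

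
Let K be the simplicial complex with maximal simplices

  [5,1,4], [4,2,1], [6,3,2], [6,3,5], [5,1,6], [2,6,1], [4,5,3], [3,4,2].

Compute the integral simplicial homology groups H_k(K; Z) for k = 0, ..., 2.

Take the total order 1 < 2 < 3 < 4 < 5 < 6 on the vertex set. Then K (dimension 2) consists of the simplices:

  0-simplices (6): [1], [2], [3], [4], [5], [6]
  1-simplices (12): [1,2], [1,4], [1,5], [1,6], [2,3], [2,4], [2,6], [3,4], [3,5], [3,6], [4,5], [5,6]
  2-simplices (8): [1,2,4], [1,2,6], [1,4,5], [1,5,6], [2,3,4], [2,3,6], [3,4,5], [3,5,6]

Hence C_0 ≅ Z^6, C_1 ≅ Z^12, C_2 ≅ Z^8.

Boundary ∂_1: C_1 → C_0 sends each edge [p,q] (with p < q) to q − p.
The resulting 6×12 matrix has rank 5, and its Smith normal form has invariant factors (1,1,1,1,1).

Boundary ∂_2: C_2 → C_1 sends each 2-simplex [p,q,r] to [q,r] − [p,r] + [p,q]. For instance
  ∂[2,3,6] = [3,6] − [2,6] + [2,3],
  ∂[1,4,5] = [4,5] − [1,5] + [1,4].
As a 12×8 matrix over Z this has rank 7, with invariant factors (1,1,1,1,1,1,1).

Reading off H_k = ker ∂_k / im ∂_{k+1}:

  H_0: rank C_0 − rank ∂_1 = 6 − 5 = 1, and the invariant factors of ∂_1 are all 1, so H_0 ≅ Z.
  H_1: rank ker ∂_1 − rank ∂_2 = (12 − 5) − 7 = 0, and the invariant factors of ∂_2 are all 1, so H_1 ≅ 0.
  H_2: rank ker ∂_2 − rank ∂_3 = (8 − 7) − 0 = 1, and there is no ∂_3, so H_2 ≅ Z.

H_0 ≅ Z,  H_1 = 0,  H_2 ≅ Z.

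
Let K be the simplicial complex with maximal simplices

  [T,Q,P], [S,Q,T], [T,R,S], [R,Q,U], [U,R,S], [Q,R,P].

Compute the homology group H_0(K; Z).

Fix the vertex order P < Q < R < S < T < U and write every simplex with vertices in increasing order. Then dim K = 2 and the simplices of K are:

  0-simplices (6): P, Q, R, S, T, U
  1-simplices (12): PQ, PR, PT, QR, QS, QT, QU, RS, RT, RU, ST, SU
  2-simplices (6): PQR, PQT, QRU, QST, RST, RSU

Hence C_0 ≅ Z^6, C_1 ≅ Z^12, C_2 ≅ Z^6.

Boundary ∂_1: C_1 → C_0 maps an edge to its endpoints' difference, ∂[p,q] = q − p. For instance
  ∂SU = U − S.
The resulting 6×12 matrix has rank 5, and its Smith normal form has invariant factors (1,1,1,1,1).

The boundary map ∂_2: C_2 → C_1 sends each 2-simplex [p,q,r] to [q,r] − [p,r] + [p,q]. For instance
  ∂RST = ST − RT + RS,
  ∂PQR = QR − PR + PQ.
As a 12×6 matrix over Z this has rank 6, with invariant factors (1,1,1,1,1,1).

Now H_k = ker ∂_k / im ∂_{k+1}, so:

  H_0: rank C_0 − rank ∂_1 = 6 − 5 = 1, and the invariant factors of ∂_1 are all 1, so H_0 ≅ Z.

H_0 = Z.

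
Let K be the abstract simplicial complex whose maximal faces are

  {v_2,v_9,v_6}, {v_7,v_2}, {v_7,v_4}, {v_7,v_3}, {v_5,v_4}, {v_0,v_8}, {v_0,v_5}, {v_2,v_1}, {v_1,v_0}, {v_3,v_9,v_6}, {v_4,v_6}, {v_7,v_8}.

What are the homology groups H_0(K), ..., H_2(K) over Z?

H_0 = Z,  H_1 = Z^4,  H_2 = 0.

We work with the vertex ordering v_0 < v_1 < v_2 < v_3 < v_4 < v_5 < v_6 < v_7 < v_8 < v_9. The simplices of K, each written with vertices in increasing order, are:

  0-simplices (10): [v_0], [v_1], [v_2], [v_3], [v_4], [v_5], [v_6], [v_7], [v_8], [v_9]
  1-simplices (15): (15 of them)
  2-simplices (2): [v_2,v_6,v_9], [v_3,v_6,v_9]

giving chain groups C_0 ≅ Z^10, C_1 ≅ Z^15, C_2 ≅ Z^2.

Boundary ∂_1: C_1 → C_0 maps an edge to its endpoints' difference, ∂[p,q] = q − p. For instance
  ∂[v_2,v_6] = [v_6] − [v_2].
As a 10×15 matrix over Z this has rank 9, with invariant factors (1,1,1,1,1,1,1,1,1).

Boundary ∂_2: C_2 → C_1 sends each 2-simplex [p,q,r] to [q,r] − [p,r] + [p,q]. For instance
  ∂[v_2,v_6,v_9] = [v_6,v_9] − [v_2,v_9] + [v_2,v_6],
  ∂[v_3,v_6,v_9] = [v_6,v_9] − [v_3,v_9] + [v_3,v_6].
The resulting 15×2 matrix has rank 2, and its Smith normal form has invariant factors (1,1).

From H_k ≅ ker(∂_k) / im(∂_{k+1}) we obtain:

  H_0: rank C_0 − rank ∂_1 = 10 − 9 = 1, and the invariant factors of ∂_1 are all 1, so H_0 = Z.
  H_1: rank ker ∂_1 − rank ∂_2 = (15 − 9) − 2 = 4, and the invariant factors of ∂_2 are all 1, so H_1 = Z^4.
  H_2: rank ker ∂_2 − rank ∂_3 = (2 − 2) − 0 = 0, and there is no ∂_3, so H_2 = 0.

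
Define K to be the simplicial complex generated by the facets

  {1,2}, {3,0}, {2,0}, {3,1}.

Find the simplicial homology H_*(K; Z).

H_0 ≅ Z,  H_1 ≅ Z.

We work with the vertex ordering 0 < 1 < 2 < 3. The simplices of K, each written with vertices in increasing order, are:

  0-simplices (4): [0], [1], [2], [3]
  1-simplices (4): [0,2], [0,3], [1,2], [1,3]

giving chain groups C_0 ≅ Z^4, C_1 ≅ Z^4.

The boundary map ∂_1: C_1 → C_0 sends each edge [p,q] (with p < q) to q − p. For instance
  ∂[0,3] = [3] − [0].
The 4×4 boundary matrix has rank 3 and Smith normal form diag(1,1,1).

From H_k ≅ ker(∂_k) / im(∂_{k+1}) we obtain:

  H_0: rank C_0 − rank ∂_1 = 4 − 3 = 1, and the invariant factors of ∂_1 are all 1, so H_0 = Z.
  H_1: rank ker ∂_1 − rank ∂_2 = (4 − 3) − 0 = 1, and there is no ∂_2, so H_1 = Z.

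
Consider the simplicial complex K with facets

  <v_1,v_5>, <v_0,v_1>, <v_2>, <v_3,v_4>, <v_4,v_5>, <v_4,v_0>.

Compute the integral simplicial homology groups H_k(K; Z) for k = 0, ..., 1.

H_0 ≅ Z^2,  H_1 ≅ Z.

Take the total order v_0 < v_1 < v_2 < v_3 < v_4 < v_5 on the vertex set. Then K (dimension 1) consists of the simplices:

  0-simplices (6): [v_0], [v_1], [v_2], [v_3], [v_4], [v_5]
  1-simplices (5): [v_0,v_1], [v_0,v_4], [v_1,v_5], [v_3,v_4], [v_4,v_5]

so the chain groups are C_0 ≅ Z^6, C_1 ≅ Z^5.

∂_1: C_1 → C_0 is given by ∂[p,q] = [q] − [p].
The resulting 6×5 matrix has rank 4, and its Smith normal form has invariant factors (1,1,1,1).

Reading off H_k = ker ∂_k / im ∂_{k+1}:

  H_0: rank C_0 − rank ∂_1 = 6 − 4 = 2, and the invariant factors of ∂_1 are all 1, so H_0 = Z^2.
  H_1: rank ker ∂_1 − rank ∂_2 = (5 − 4) − 0 = 1, and there is no ∂_2, so H_1 = Z.

As a check, the Euler characteristic is 6 − 5 = 1, which agrees with 2 − 1 = 1.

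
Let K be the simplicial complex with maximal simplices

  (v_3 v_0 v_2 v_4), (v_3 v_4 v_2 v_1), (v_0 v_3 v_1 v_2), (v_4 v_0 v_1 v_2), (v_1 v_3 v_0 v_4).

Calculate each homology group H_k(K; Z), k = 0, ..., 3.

H_0 ≅ Z,  H_1 = 0,  H_2 = 0,  H_3 ≅ Z.

K has 5 vertices, 10 edges, 10 triangles, 5 3-simplices.
rank ∂_0 = 0, rank ∂_1 = 4 ⇒ b_0 = 5 − 0 − 4 = 1; all invariant factors of ∂_1 are 1 so no torsion. So H_0 ≅ Z.
rank ∂_1 = 4, rank ∂_2 = 6 ⇒ b_1 = 10 − 4 − 6 = 0; all invariant factors of ∂_2 are 1 so no torsion. So H_1 ≅ 0.
rank ∂_2 = 6, rank ∂_3 = 4 ⇒ b_2 = 10 − 6 − 4 = 0; all invariant factors of ∂_3 are 1 so no torsion. So H_2 ≅ 0.
rank ∂_3 = 4, rank ∂_4 = 0 ⇒ b_3 = 5 − 4 − 0 = 1. So H_3 ≅ Z.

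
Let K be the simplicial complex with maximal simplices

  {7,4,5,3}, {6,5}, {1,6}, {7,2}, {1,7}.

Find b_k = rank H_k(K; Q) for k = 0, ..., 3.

Order the vertices as 1 < 2 < 3 < 4 < 5 < 6 < 7. Listing each simplex with vertices in this order, K has dimension 3 with simplices:

  0-simplices (7): [1], [2], [3], [4], [5], [6], [7]
  1-simplices (10): [1,6], [1,7], [2,7], [3,4], [3,5], [3,7], [4,5], [4,7], [5,6], [5,7]
  2-simplices (4): [3,4,5], [3,4,7], [3,5,7], [4,5,7]
  3-simplices (1): [3,4,5,7]

giving chain groups C_0 ≅ Z^7, C_1 ≅ Z^10, C_2 ≅ Z^4, C_3 ≅ Z^1.

The boundary map ∂_1: C_1 → C_0 is given by ∂[p,q] = [q] − [p]. For instance
  ∂[5,7] = [7] − [5].
As a 7×10 matrix over Z this has rank 6, with invariant factors (1,1,1,1,1,1).

The boundary map ∂_2: C_2 → C_1 sends each 2-simplex [p,q,r] to [q,r] − [p,r] + [p,q]. For instance
  ∂[3,5,7] = [5,7] − [3,7] + [3,5],
  ∂[4,5,7] = [5,7] − [4,7] + [4,5].
The 10×4 boundary matrix has rank 3 and Smith normal form diag(1,1,1).

The boundary map ∂_3: C_3 → C_2 sends each 3-simplex σ to the alternating sum Σ_i (−1)^i (σ with its i-th vertex removed). For instance
  ∂[3,4,5,7] = [4,5,7] − [3,5,7] + [3,4,7] − [3,4,5].
This gives a 4×1 integer matrix of rank 1; reducing to Smith normal form yields diagonal entries (1).

Computing H_k = (kernel of ∂_k) / (image of ∂_{k+1}):

  H_0: rank C_0 − rank ∂_1 = 7 − 6 = 1, and the invariant factors of ∂_1 are all 1, so H_0 ≅ Z.
  H_1: rank ker ∂_1 − rank ∂_2 = (10 − 6) − 3 = 1, and the invariant factors of ∂_2 are all 1, so H_1 ≅ Z.
  H_2: rank ker ∂_2 − rank ∂_3 = (4 − 3) − 1 = 0, and the invariant factors of ∂_3 are all 1, so H_2 ≅ 0.
  H_3: rank ker ∂_3 − rank ∂_4 = (1 − 1) − 0 = 0, and there is no ∂_4, so H_3 ≅ 0.

As a check, the Euler characteristic is 7 − 10 + 4 − 1 = 0, which agrees with 1 − 1 + 0 − 0 = 0.

Hence the Betti numbers are b_0 = 1, b_1 = 1, b_2 = 0, b_3 = 0.

b_0 = 1, b_1 = 1, b_2 = 0, b_3 = 0.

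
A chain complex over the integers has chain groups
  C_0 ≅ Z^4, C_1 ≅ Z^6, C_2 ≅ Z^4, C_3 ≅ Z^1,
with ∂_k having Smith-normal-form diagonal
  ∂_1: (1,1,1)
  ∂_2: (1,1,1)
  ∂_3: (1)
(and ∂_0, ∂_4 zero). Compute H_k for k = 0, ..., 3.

H_0 = Z,  H_1 = 0,  H_2 = 0,  H_3 = 0.

H_0: b_0 = 4 − 0 − 3 = 1; torsion from ∂_1 factors > 1: none. So H_0 = Z.
H_1: b_1 = 6 − 3 − 3 = 0; torsion from ∂_2 factors > 1: none. So H_1 = 0.
H_2: b_2 = 4 − 3 − 1 = 0; torsion from ∂_3 factors > 1: none. So H_2 = 0.
H_3: b_3 = 1 − 1 − 0 = 0; torsion from ∂_4 factors > 1: none. So H_3 = 0.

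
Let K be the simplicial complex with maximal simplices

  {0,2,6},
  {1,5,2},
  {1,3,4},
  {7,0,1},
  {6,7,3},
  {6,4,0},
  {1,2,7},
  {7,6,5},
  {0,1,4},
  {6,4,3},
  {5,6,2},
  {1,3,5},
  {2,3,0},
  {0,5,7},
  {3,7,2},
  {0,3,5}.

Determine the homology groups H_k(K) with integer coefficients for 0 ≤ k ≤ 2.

H_0 = Z,  H_1 = Z^2,  H_2 = Z.

We work with the vertex ordering 0 < 1 < 2 < 3 < 4 < 5 < 6 < 7. The simplices of K, each written with vertices in increasing order, are:

  0-simplices (8): [0], [1], [2], [3], [4], [5], [6], [7]
  1-simplices (24): (24 of them)
  2-simplices (16): [0,1,4], [0,1,7], [0,2,3], [0,2,6], [0,3,5], [0,4,6], [0,5,7], [1,2,5], [1,2,7], [1,3,4], [1,3,5], [2,3,7], [2,5,6], [3,4,6], [3,6,7], [5,6,7]

Hence C_0 ≅ Z^8, C_1 ≅ Z^24, C_2 ≅ Z^16.

Boundary ∂_1: C_1 → C_0 maps an edge to its endpoints' difference, ∂[p,q] = q − p.
This gives a 8×24 integer matrix of rank 7; reducing to Smith normal form yields diagonal entries (1,1,1,1,1,1,1).

Boundary ∂_2: C_2 → C_1 maps a triangle to the signed sum of its edges. For instance
  ∂[0,3,5] = [3,5] − [0,5] + [0,3],
  ∂[3,6,7] = [6,7] − [3,7] + [3,6].
As a 24×16 matrix over Z this has rank 15, with invariant factors (1,1,1,1,1,1,1,1,1,1,1,1,1,1,1).

Computing H_k = (kernel of ∂_k) / (image of ∂_{k+1}):

  H_0: rank C_0 − rank ∂_1 = 8 − 7 = 1, and the invariant factors of ∂_1 are all 1, so H_0 = Z.
  H_1: rank ker ∂_1 − rank ∂_2 = (24 − 7) − 15 = 2, and the invariant factors of ∂_2 are all 1, so H_1 = Z^2.
  H_2: rank ker ∂_2 − rank ∂_3 = (16 − 15) − 0 = 1, and there is no ∂_3, so H_2 = Z.

(K is a triangulation of the torus T^2.)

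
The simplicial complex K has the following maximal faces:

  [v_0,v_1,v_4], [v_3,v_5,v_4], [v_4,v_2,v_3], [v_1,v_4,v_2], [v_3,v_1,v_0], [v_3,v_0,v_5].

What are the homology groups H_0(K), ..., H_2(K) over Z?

H_0 ≅ Z,  H_1 ≅ Z,  H_2 = 0.

Fix the vertex order v_0 < v_1 < v_2 < v_3 < v_4 < v_5 and write every simplex with vertices in increasing order. Then dim K = 2 and the simplices of K are:

  0-simplices (6): [v_0], [v_1], [v_2], [v_3], [v_4], [v_5]
  1-simplices (12): [v_0,v_1], [v_0,v_3], [v_0,v_4], [v_0,v_5], [v_1,v_2], [v_1,v_3], [v_1,v_4], [v_2,v_3], [v_2,v_4], [v_3,v_4], [v_3,v_5], [v_4,v_5]
  2-simplices (6): [v_0,v_1,v_3], [v_0,v_1,v_4], [v_0,v_3,v_5], [v_1,v_2,v_4], [v_2,v_3,v_4], [v_3,v_4,v_5]

Hence C_0 ≅ Z^6, C_1 ≅ Z^12, C_2 ≅ Z^6.

The boundary map ∂_1: C_1 → C_0 sends each edge [p,q] (with p < q) to q − p.
This gives a 6×12 integer matrix of rank 5; reducing to Smith normal form yields diagonal entries (1,1,1,1,1).

Boundary ∂_2: C_2 → C_1 acts by ∂[p,q,r] = [q,r] − [p,r] + [p,q]. For instance
  ∂[v_3,v_4,v_5] = [v_4,v_5] − [v_3,v_5] + [v_3,v_4],
  ∂[v_1,v_2,v_4] = [v_2,v_4] − [v_1,v_4] + [v_1,v_2].
The resulting 12×6 matrix has rank 6, and its Smith normal form has invariant factors (1,1,1,1,1,1).

From H_k ≅ ker(∂_k) / im(∂_{k+1}) we obtain:

  H_0: rank C_0 − rank ∂_1 = 6 − 5 = 1, and the invariant factors of ∂_1 are all 1, so H_0 = Z.
  H_1: rank ker ∂_1 − rank ∂_2 = (12 − 5) − 6 = 1, and the invariant factors of ∂_2 are all 1, so H_1 = Z.
  H_2: rank ker ∂_2 − rank ∂_3 = (6 − 6) − 0 = 0, and there is no ∂_3, so H_2 = 0.

(K is a triangulation of the cylinder S^1 x I.)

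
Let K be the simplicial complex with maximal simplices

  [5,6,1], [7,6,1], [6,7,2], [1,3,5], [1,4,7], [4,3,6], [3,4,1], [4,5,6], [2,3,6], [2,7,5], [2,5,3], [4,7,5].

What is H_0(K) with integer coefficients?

H_0 = Z.

Take the total order 1 < 2 < 3 < 4 < 5 < 6 < 7 on the vertex set. Then K (dimension 2) consists of the simplices:

  0-simplices (7): [1], [2], [3], [4], [5], [6], [7]
  1-simplices (18): [1,3], [1,4], [1,5], [1,6], [1,7], [2,3], [2,5], [2,6], [2,7], [3,4], [3,5], [3,6], [4,5], [4,6], [4,7], [5,6], [5,7], [6,7]
  2-simplices (12): [1,3,4], [1,3,5], [1,4,7], [1,5,6], [1,6,7], [2,3,5], [2,3,6], [2,5,7], [2,6,7], [3,4,6], [4,5,6], [4,5,7]

Hence C_0 ≅ Z^7, C_1 ≅ Z^18, C_2 ≅ Z^12.

The boundary map ∂_1: C_1 → C_0 sends each edge [p,q] (with p < q) to q − p.
The resulting 7×18 matrix has rank 6, and its Smith normal form has invariant factors (1,1,1,1,1,1).

Boundary ∂_2: C_2 → C_1 maps a triangle to the signed sum of its edges. For instance
  ∂[4,5,6] = [5,6] − [4,6] + [4,5],
  ∂[2,3,5] = [3,5] − [2,5] + [2,3].
This gives a 18×12 integer matrix of rank 12; reducing to Smith normal form yields diagonal entries (1,1,1,1,1,1,1,1,1,1,1,2).

Reading off H_k = ker ∂_k / im ∂_{k+1}:

  H_0: rank C_0 − rank ∂_1 = 7 − 6 = 1, and the invariant factors of ∂_1 are all 1, so H_0 ≅ Z.

(K is a triangulation of the real projective plane RP^2.)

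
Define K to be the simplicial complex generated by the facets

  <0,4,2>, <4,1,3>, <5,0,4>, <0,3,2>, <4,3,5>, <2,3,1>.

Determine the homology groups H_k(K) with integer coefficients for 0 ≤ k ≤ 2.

H_0 = Z,  H_1 = Z,  H_2 = 0.

Order the vertices as 0 < 1 < 2 < 3 < 4 < 5. Listing each simplex with vertices in this order, K has dimension 2 with simplices:

  0-simplices (6): [0], [1], [2], [3], [4], [5]
  1-simplices (12): [0,2], [0,3], [0,4], [0,5], [1,2], [1,3], [1,4], [2,3], [2,4], [3,4], [3,5], [4,5]
  2-simplices (6): [0,2,3], [0,2,4], [0,4,5], [1,2,3], [1,3,4], [3,4,5]

Hence C_0 ≅ Z^6, C_1 ≅ Z^12, C_2 ≅ Z^6.

The boundary map ∂_1: C_1 → C_0 maps an edge to its endpoints' difference, ∂[p,q] = q − p. For instance
  ∂[0,2] = [2] − [0].
The 6×12 boundary matrix has rank 5 and Smith normal form diag(1,1,1,1,1).

The boundary map ∂_2: C_2 → C_1 acts by ∂[p,q,r] = [q,r] − [p,r] + [p,q]. For instance
  ∂[0,4,5] = [4,5] − [0,5] + [0,4],
  ∂[1,3,4] = [3,4] − [1,4] + [1,3].
As a 12×6 matrix over Z this has rank 6, with invariant factors (1,1,1,1,1,1).

From H_k ≅ ker(∂_k) / im(∂_{k+1}) we obtain:

  H_0: rank C_0 − rank ∂_1 = 6 − 5 = 1, and the invariant factors of ∂_1 are all 1, so H_0 = Z.
  H_1: rank ker ∂_1 − rank ∂_2 = (12 − 5) − 6 = 1, and the invariant factors of ∂_2 are all 1, so H_1 = Z.
  H_2: rank ker ∂_2 − rank ∂_3 = (6 − 6) − 0 = 0, and there is no ∂_3, so H_2 = 0.

As a check, the Euler characteristic is 6 − 12 + 6 = 0, which agrees with 1 − 1 + 0 = 0.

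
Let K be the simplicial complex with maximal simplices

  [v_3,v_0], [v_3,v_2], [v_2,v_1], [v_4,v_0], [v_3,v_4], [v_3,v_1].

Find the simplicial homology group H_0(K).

We work with the vertex ordering v_0 < v_1 < v_2 < v_3 < v_4. The simplices of K, each written with vertices in increasing order, are:

  0-simplices (5): [v_0], [v_1], [v_2], [v_3], [v_4]
  1-simplices (6): [v_0,v_3], [v_0,v_4], [v_1,v_2], [v_1,v_3], [v_2,v_3], [v_3,v_4]

giving chain groups C_0 ≅ Z^5, C_1 ≅ Z^6.

Boundary ∂_1: C_1 → C_0 maps an edge to its endpoints' difference, ∂[p,q] = q − p. For instance
  ∂[v_1,v_2] = [v_2] − [v_1].
The 5×6 boundary matrix has rank 4 and Smith normal form diag(1,1,1,1).

From H_k ≅ ker(∂_k) / im(∂_{k+1}) we obtain:

  H_0: rank C_0 − rank ∂_1 = 5 − 4 = 1, and the invariant factors of ∂_1 are all 1, so H_0 ≅ Z.

H_0 ≅ Z.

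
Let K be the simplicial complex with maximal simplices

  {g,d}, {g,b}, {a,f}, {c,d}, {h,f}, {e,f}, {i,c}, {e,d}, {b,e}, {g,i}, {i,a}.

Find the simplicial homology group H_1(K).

Take the total order a < b < c < d < e < f < g < h < i on the vertex set. Then K (dimension 1) consists of the simplices:

  0-simplices (9): a, b, c, d, e, f, g, h, i
  1-simplices (11): af, ai, be, bg, cd, ci, de, dg, ef, fh, gi

giving chain groups C_0 ≅ Z^9, C_1 ≅ Z^11.

The boundary map ∂_1: C_1 → C_0 sends each edge [p,q] (with p < q) to q − p. For instance
  ∂be = e − b.
This gives a 9×11 integer matrix of rank 8; reducing to Smith normal form yields diagonal entries (1,1,1,1,1,1,1,1).

Reading off H_k = ker ∂_k / im ∂_{k+1}:

  H_1: rank ker ∂_1 − rank ∂_2 = (11 − 8) − 0 = 3, and there is no ∂_2, so H_1 ≅ Z^3.

H_1 ≅ Z^3.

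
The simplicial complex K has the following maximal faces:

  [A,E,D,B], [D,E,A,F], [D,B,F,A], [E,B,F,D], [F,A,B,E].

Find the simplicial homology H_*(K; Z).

H_0 = Z,  H_1 = 0,  H_2 = 0,  H_3 = Z.

K has 5 vertices, 10 edges, 10 triangles, 5 3-simplices.
rank ∂_0 = 0, rank ∂_1 = 4 ⇒ b_0 = 5 − 0 − 4 = 1; all invariant factors of ∂_1 are 1 so no torsion. So H_0 ≅ Z.
rank ∂_1 = 4, rank ∂_2 = 6 ⇒ b_1 = 10 − 4 − 6 = 0; all invariant factors of ∂_2 are 1 so no torsion. So H_1 ≅ 0.
rank ∂_2 = 6, rank ∂_3 = 4 ⇒ b_2 = 10 − 6 − 4 = 0; all invariant factors of ∂_3 are 1 so no torsion. So H_2 ≅ 0.
rank ∂_3 = 4, rank ∂_4 = 0 ⇒ b_3 = 5 − 4 − 0 = 1. So H_3 ≅ Z.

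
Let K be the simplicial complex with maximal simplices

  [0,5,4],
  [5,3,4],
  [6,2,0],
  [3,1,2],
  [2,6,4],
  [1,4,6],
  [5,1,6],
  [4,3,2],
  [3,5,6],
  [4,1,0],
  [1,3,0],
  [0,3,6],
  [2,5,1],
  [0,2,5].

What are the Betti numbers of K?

b_0 = 1, b_1 = 2, b_2 = 1.

Order the vertices as 0 < 1 < 2 < 3 < 4 < 5 < 6. Listing each simplex with vertices in this order, K has dimension 2 with simplices:

  0-simplices (7): [0], [1], [2], [3], [4], [5], [6]
  1-simplices (21): [0,1], [0,2], [0,3], [0,4], [0,5], [0,6], [1,2], [1,3], [1,4], [1,5], [1,6], [2,3], [2,4], [2,5], [2,6], [3,4], [3,5], [3,6], [4,5], [4,6], [5,6]
  2-simplices (14): [0,1,3], [0,1,4], [0,2,5], [0,2,6], [0,3,6], [0,4,5], [1,2,3], [1,2,5], [1,4,6], [1,5,6], [2,3,4], [2,4,6], [3,4,5], [3,5,6]

so the chain groups are C_0 ≅ Z^7, C_1 ≅ Z^21, C_2 ≅ Z^14.

The boundary map ∂_1: C_1 → C_0 maps an edge to its endpoints' difference, ∂[p,q] = q − p.
The resulting 7×21 matrix has rank 6, and its Smith normal form has invariant factors (1,1,1,1,1,1).

The boundary map ∂_2: C_2 → C_1 sends each 2-simplex [p,q,r] to [q,r] − [p,r] + [p,q]. For instance
  ∂[0,1,3] = [1,3] − [0,3] + [0,1],
  ∂[0,1,4] = [1,4] − [0,4] + [0,1].
The 21×14 boundary matrix has rank 13 and Smith normal form diag(1,1,1,1,1,1,1,1,1,1,1,1,1).

Reading off H_k = ker ∂_k / im ∂_{k+1}:

  H_0: rank C_0 − rank ∂_1 = 7 − 6 = 1, and the invariant factors of ∂_1 are all 1, so H_0 ≅ Z.
  H_1: rank ker ∂_1 − rank ∂_2 = (21 − 6) − 13 = 2, and the invariant factors of ∂_2 are all 1, so H_1 ≅ Z^2.
  H_2: rank ker ∂_2 − rank ∂_3 = (14 − 13) − 0 = 1, and there is no ∂_3, so H_2 ≅ Z.

Hence the Betti numbers are b_0 = 1, b_1 = 2, b_2 = 1.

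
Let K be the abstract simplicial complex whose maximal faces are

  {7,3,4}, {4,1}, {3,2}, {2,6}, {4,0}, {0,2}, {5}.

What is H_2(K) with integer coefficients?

We work with the vertex ordering 0 < 1 < 2 < 3 < 4 < 5 < 6 < 7. The simplices of K, each written with vertices in increasing order, are:

  0-simplices (8): [0], [1], [2], [3], [4], [5], [6], [7]
  1-simplices (8): [0,2], [0,4], [1,4], [2,3], [2,6], [3,4], [3,7], [4,7]
  2-simplices (1): [3,4,7]

giving chain groups C_0 ≅ Z^8, C_1 ≅ Z^8, C_2 ≅ Z^1.

The boundary map ∂_1: C_1 → C_0 maps an edge to its endpoints' difference, ∂[p,q] = q − p.
The resulting 8×8 matrix has rank 6, and its Smith normal form has invariant factors (1,1,1,1,1,1).

Boundary ∂_2: C_2 → C_1 maps a triangle to the signed sum of its edges. For instance
  ∂[3,4,7] = [4,7] − [3,7] + [3,4].
This gives a 8×1 integer matrix of rank 1; reducing to Smith normal form yields diagonal entries (1).

Reading off H_k = ker ∂_k / im ∂_{k+1}:

  H_2: rank ker ∂_2 − rank ∂_3 = (1 − 1) − 0 = 0, and there is no ∂_3, so H_2 = 0.

H_2 ≅ 0.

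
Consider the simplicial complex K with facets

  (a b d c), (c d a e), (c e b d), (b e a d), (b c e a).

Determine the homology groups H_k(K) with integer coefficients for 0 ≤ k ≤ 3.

H_0 = Z,  H_1 = 0,  H_2 = 0,  H_3 = Z.

K has 5 vertices, 10 edges, 10 triangles, 5 3-simplices.
rank ∂_0 = 0, rank ∂_1 = 4 ⇒ b_0 = 5 − 0 − 4 = 1; all invariant factors of ∂_1 are 1 so no torsion. So H_0 ≅ Z.
rank ∂_1 = 4, rank ∂_2 = 6 ⇒ b_1 = 10 − 4 − 6 = 0; all invariant factors of ∂_2 are 1 so no torsion. So H_1 ≅ 0.
rank ∂_2 = 6, rank ∂_3 = 4 ⇒ b_2 = 10 − 6 − 4 = 0; all invariant factors of ∂_3 are 1 so no torsion. So H_2 ≅ 0.
rank ∂_3 = 4, rank ∂_4 = 0 ⇒ b_3 = 5 − 4 − 0 = 1. So H_3 ≅ Z.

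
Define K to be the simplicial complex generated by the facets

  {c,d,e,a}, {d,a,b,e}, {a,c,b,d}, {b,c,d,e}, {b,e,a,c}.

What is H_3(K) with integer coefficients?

Take the total order a < b < c < d < e on the vertex set. Then K (dimension 3) consists of the simplices:

  0-simplices (5): a, b, c, d, e
  1-simplices (10): ab, ac, ad, ae, bc, bd, be, cd, ce, de
  2-simplices (10): abc, abd, abe, acd, ace, ade, bcd, bce, bde, cde
  3-simplices (5): abcd, abce, abde, acde, bcde

so the chain groups are C_0 ≅ Z^5, C_1 ≅ Z^10, C_2 ≅ Z^10, C_3 ≅ Z^5.

The boundary map ∂_1: C_1 → C_0 sends each edge [p,q] (with p < q) to q − p. For instance
  ∂de = e − d.
This gives a 5×10 integer matrix of rank 4; reducing to Smith normal form yields diagonal entries (1,1,1,1).

Boundary ∂_2: C_2 → C_1 maps a triangle to the signed sum of its edges. For instance
  ∂bde = de − be + bd,
  ∂cde = de − ce + cd.
This gives a 10×10 integer matrix of rank 6; reducing to Smith normal form yields diagonal entries (1,1,1,1,1,1).

∂_3: C_3 → C_2 sends each 3-simplex σ to the alternating sum Σ_i (−1)^i (σ with its i-th vertex removed). For instance
  ∂acde = cde − ade + ace − acd,
  ∂abce = bce − ace + abe − abc.
The 10×5 boundary matrix has rank 4 and Smith normal form diag(1,1,1,1).

Now H_k = ker ∂_k / im ∂_{k+1}, so:

  H_3: rank ker ∂_3 − rank ∂_4 = (5 − 4) − 0 = 1, and there is no ∂_4, so H_3 ≅ Z.

H_3 ≅ Z.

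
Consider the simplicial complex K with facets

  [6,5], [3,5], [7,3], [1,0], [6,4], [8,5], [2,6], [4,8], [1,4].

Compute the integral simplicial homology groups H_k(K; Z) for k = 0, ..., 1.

Take the total order 0 < 1 < 2 < 3 < 4 < 5 < 6 < 7 < 8 on the vertex set. Then K (dimension 1) consists of the simplices:

  0-simplices (9): [0], [1], [2], [3], [4], [5], [6], [7], [8]
  1-simplices (9): [0,1], [1,4], [2,6], [3,5], [3,7], [4,6], [4,8], [5,6], [5,8]

so the chain groups are C_0 ≅ Z^9, C_1 ≅ Z^9.

∂_1: C_1 → C_0 is given by ∂[p,q] = [q] − [p]. For instance
  ∂[4,6] = [6] − [4].
As a 9×9 matrix over Z this has rank 8, with invariant factors (1,1,1,1,1,1,1,1).

Now H_k = ker ∂_k / im ∂_{k+1}, so:

  H_0: rank C_0 − rank ∂_1 = 9 − 8 = 1, and the invariant factors of ∂_1 are all 1, so H_0 ≅ Z.
  H_1: rank ker ∂_1 − rank ∂_2 = (9 − 8) − 0 = 1, and there is no ∂_2, so H_1 ≅ Z.

H_0 = Z,  H_1 = Z.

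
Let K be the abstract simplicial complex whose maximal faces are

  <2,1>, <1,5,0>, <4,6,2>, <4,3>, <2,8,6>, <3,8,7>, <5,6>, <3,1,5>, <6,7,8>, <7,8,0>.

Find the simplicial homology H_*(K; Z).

Order the vertices as 0 < 1 < 2 < 3 < 4 < 5 < 6 < 7 < 8. Listing each simplex with vertices in this order, K has dimension 2 with simplices:

  0-simplices (9): [0], [1], [2], [3], [4], [5], [6], [7], [8]
  1-simplices (19): [0,1], [0,5], [0,7], [0,8], [1,2], [1,3], [1,5], [2,4], [2,6], [2,8], [3,4], [3,5], [3,7], [3,8], [4,6], [5,6], [6,7], [6,8], [7,8]
  2-simplices (7): [0,1,5], [0,7,8], [1,3,5], [2,4,6], [2,6,8], [3,7,8], [6,7,8]

so the chain groups are C_0 ≅ Z^9, C_1 ≅ Z^19, C_2 ≅ Z^7.

Boundary ∂_1: C_1 → C_0 maps an edge to its endpoints' difference, ∂[p,q] = q − p. For instance
  ∂[6,8] = [8] − [6].
As a 9×19 matrix over Z this has rank 8, with invariant factors (1,1,1,1,1,1,1,1).

The boundary map ∂_2: C_2 → C_1 maps a triangle to the signed sum of its edges. For instance
  ∂[2,4,6] = [4,6] − [2,6] + [2,4],
  ∂[0,1,5] = [1,5] − [0,5] + [0,1].
This gives a 19×7 integer matrix of rank 7; reducing to Smith normal form yields diagonal entries (1,1,1,1,1,1,1).

Computing H_k = (kernel of ∂_k) / (image of ∂_{k+1}):

  H_0: rank C_0 − rank ∂_1 = 9 − 8 = 1, and the invariant factors of ∂_1 are all 1, so H_0 ≅ Z.
  H_1: rank ker ∂_1 − rank ∂_2 = (19 − 8) − 7 = 4, and the invariant factors of ∂_2 are all 1, so H_1 ≅ Z^4.
  H_2: rank ker ∂_2 − rank ∂_3 = (7 − 7) − 0 = 0, and there is no ∂_3, so H_2 ≅ 0.

As a check, the Euler characteristic is 9 − 19 + 7 = -3, which agrees with 1 − 4 + 0 = -3.

H_0 ≅ Z,  H_1 ≅ Z^4,  H_2 = 0.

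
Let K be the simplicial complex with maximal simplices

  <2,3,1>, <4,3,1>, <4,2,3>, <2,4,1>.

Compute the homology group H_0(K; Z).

K has 4 vertices, 6 edges, 4 triangles.
rank ∂_0 = 0, rank ∂_1 = 3 ⇒ b_0 = 4 − 0 − 3 = 1; all invariant factors of ∂_1 are 1 so no torsion. So H_0 = Z.

H_0 = Z.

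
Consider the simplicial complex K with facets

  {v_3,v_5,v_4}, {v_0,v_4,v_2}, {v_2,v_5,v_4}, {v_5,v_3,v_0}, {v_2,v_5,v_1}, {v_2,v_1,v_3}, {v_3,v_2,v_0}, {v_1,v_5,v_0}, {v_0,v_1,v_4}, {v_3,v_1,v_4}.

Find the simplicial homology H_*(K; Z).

H_0 = Z,  H_1 = Z_2,  H_2 = 0.

Fix the vertex order v_0 < v_1 < v_2 < v_3 < v_4 < v_5 and write every simplex with vertices in increasing order. Then dim K = 2 and the simplices of K are:

  0-simplices (6): [v_0], [v_1], [v_2], [v_3], [v_4], [v_5]
  1-simplices (15): (15 of them)
  2-simplices (10): [v_0,v_1,v_4], [v_0,v_1,v_5], [v_0,v_2,v_3], [v_0,v_2,v_4], [v_0,v_3,v_5], [v_1,v_2,v_3], [v_1,v_2,v_5], [v_1,v_3,v_4], [v_2,v_4,v_5], [v_3,v_4,v_5]

giving chain groups C_0 ≅ Z^6, C_1 ≅ Z^15, C_2 ≅ Z^10.

Boundary ∂_1: C_1 → C_0 maps an edge to its endpoints' difference, ∂[p,q] = q − p.
The resulting 6×15 matrix has rank 5, and its Smith normal form has invariant factors (1,1,1,1,1).

Boundary ∂_2: C_2 → C_1 acts by ∂[p,q,r] = [q,r] − [p,r] + [p,q]. For instance
  ∂[v_1,v_2,v_3] = [v_2,v_3] − [v_1,v_3] + [v_1,v_2],
  ∂[v_1,v_3,v_4] = [v_3,v_4] − [v_1,v_4] + [v_1,v_3].
The 15×10 boundary matrix has rank 10 and Smith normal form diag(1,1,1,1,1,1,1,1,1,2).

From H_k ≅ ker(∂_k) / im(∂_{k+1}) we obtain:

  H_0: rank C_0 − rank ∂_1 = 6 − 5 = 1, and the invariant factors of ∂_1 are all 1, so H_0 = Z.
  H_1: rank ker ∂_1 − rank ∂_2 = (15 − 5) − 10 = 0, and ∂_2 has invariant factor 2 > 1, so H_1 = Z_2.
  H_2: rank ker ∂_2 − rank ∂_3 = (10 − 10) − 0 = 0, and there is no ∂_3, so H_2 = 0.

As a check, the Euler characteristic is 6 − 15 + 10 = 1, which agrees with 1 − 0 + 0 = 1.
(K is a triangulation of the real projective plane RP^2.)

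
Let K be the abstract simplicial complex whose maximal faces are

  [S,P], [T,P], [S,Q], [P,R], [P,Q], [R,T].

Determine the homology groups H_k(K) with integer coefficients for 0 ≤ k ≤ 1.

Take the total order P < Q < R < S < T on the vertex set. Then K (dimension 1) consists of the simplices:

  0-simplices (5): P, Q, R, S, T
  1-simplices (6): PQ, PR, PS, PT, QS, RT

so the chain groups are C_0 ≅ Z^5, C_1 ≅ Z^6.

Boundary ∂_1: C_1 → C_0 is given by ∂[p,q] = [q] − [p].
This gives a 5×6 integer matrix of rank 4; reducing to Smith normal form yields diagonal entries (1,1,1,1).

Reading off H_k = ker ∂_k / im ∂_{k+1}:

  H_0: rank C_0 − rank ∂_1 = 5 − 4 = 1, and the invariant factors of ∂_1 are all 1, so H_0 ≅ Z.
  H_1: rank ker ∂_1 − rank ∂_2 = (6 − 4) − 0 = 2, and there is no ∂_2, so H_1 ≅ Z^2.

As a check, the Euler characteristic is 5 − 6 = -1, which agrees with 1 − 2 = -1.
(K is a triangulation of a wedge of 2 circles.)

H_0 = Z,  H_1 = Z^2.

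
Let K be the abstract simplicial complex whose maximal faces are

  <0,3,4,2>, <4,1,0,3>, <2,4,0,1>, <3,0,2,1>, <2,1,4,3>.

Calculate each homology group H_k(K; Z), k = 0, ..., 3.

H_0 ≅ Z,  H_1 = 0,  H_2 = 0,  H_3 ≅ Z.

We work with the vertex ordering 0 < 1 < 2 < 3 < 4. The simplices of K, each written with vertices in increasing order, are:

  0-simplices (5): [0], [1], [2], [3], [4]
  1-simplices (10): [0,1], [0,2], [0,3], [0,4], [1,2], [1,3], [1,4], [2,3], [2,4], [3,4]
  2-simplices (10): [0,1,2], [0,1,3], [0,1,4], [0,2,3], [0,2,4], [0,3,4], [1,2,3], [1,2,4], [1,3,4], [2,3,4]
  3-simplices (5): [0,1,2,3], [0,1,2,4], [0,1,3,4], [0,2,3,4], [1,2,3,4]

so the chain groups are C_0 ≅ Z^5, C_1 ≅ Z^10, C_2 ≅ Z^10, C_3 ≅ Z^5.

∂_1: C_1 → C_0 maps an edge to its endpoints' difference, ∂[p,q] = q − p.
The 5×10 boundary matrix has rank 4 and Smith normal form diag(1,1,1,1).

The boundary map ∂_2: C_2 → C_1 acts by ∂[p,q,r] = [q,r] − [p,r] + [p,q]. For instance
  ∂[1,2,4] = [2,4] − [1,4] + [1,2],
  ∂[0,2,4] = [2,4] − [0,4] + [0,2].
This gives a 10×10 integer matrix of rank 6; reducing to Smith normal form yields diagonal entries (1,1,1,1,1,1).

Boundary ∂_3: C_3 → C_2 sends each 3-simplex σ to the alternating sum Σ_i (−1)^i (σ with its i-th vertex removed). For instance
  ∂[0,2,3,4] = [2,3,4] − [0,3,4] + [0,2,4] − [0,2,3],
  ∂[1,2,3,4] = [2,3,4] − [1,3,4] + [1,2,4] − [1,2,3].
As a 10×5 matrix over Z this has rank 4, with invariant factors (1,1,1,1).

Now H_k = ker ∂_k / im ∂_{k+1}, so:

  H_0: rank C_0 − rank ∂_1 = 5 − 4 = 1, and the invariant factors of ∂_1 are all 1, so H_0 ≅ Z.
  H_1: rank ker ∂_1 − rank ∂_2 = (10 − 4) − 6 = 0, and the invariant factors of ∂_2 are all 1, so H_1 ≅ 0.
  H_2: rank ker ∂_2 − rank ∂_3 = (10 − 6) − 4 = 0, and the invariant factors of ∂_3 are all 1, so H_2 ≅ 0.
  H_3: rank ker ∂_3 − rank ∂_4 = (5 − 4) − 0 = 1, and there is no ∂_4, so H_3 ≅ Z.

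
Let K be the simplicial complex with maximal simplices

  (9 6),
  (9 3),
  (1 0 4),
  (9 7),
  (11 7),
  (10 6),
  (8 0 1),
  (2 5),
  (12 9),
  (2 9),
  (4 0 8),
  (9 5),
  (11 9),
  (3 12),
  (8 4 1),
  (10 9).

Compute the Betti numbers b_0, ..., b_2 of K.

Take the total order 0 < 1 < 2 < 3 < 4 < 5 < 6 < 7 < 8 < 9 < 10 < 11 < 12 on the vertex set. Then K (dimension 2) consists of the simplices:

  0-simplices (13): [0], [1], [2], [3], [4], [5], [6], [7], [8], [9], [10], [11], [12]
  1-simplices (18): [0,1], [0,4], [0,8], [1,4], [1,8], [2,5], [2,9], [3,9], [3,12], [4,8], [5,9], [6,9], [6,10], [7,9], [7,11], [9,10], [9,11], [9,12]
  2-simplices (4): [0,1,4], [0,1,8], [0,4,8], [1,4,8]

Hence C_0 ≅ Z^13, C_1 ≅ Z^18, C_2 ≅ Z^4.

∂_1: C_1 → C_0 maps an edge to its endpoints' difference, ∂[p,q] = q − p.
This gives a 13×18 integer matrix of rank 11; reducing to Smith normal form yields diagonal entries (1,1,1,1,1,1,1,1,1,1,1).

The boundary map ∂_2: C_2 → C_1 sends each 2-simplex [p,q,r] to [q,r] − [p,r] + [p,q]. For instance
  ∂[0,1,8] = [1,8] − [0,8] + [0,1],
  ∂[0,1,4] = [1,4] − [0,4] + [0,1].
As a 18×4 matrix over Z this has rank 3, with invariant factors (1,1,1).

From H_k ≅ ker(∂_k) / im(∂_{k+1}) we obtain:

  H_0: rank C_0 − rank ∂_1 = 13 − 11 = 2, and the invariant factors of ∂_1 are all 1, so H_0 ≅ Z^2.
  H_1: rank ker ∂_1 − rank ∂_2 = (18 − 11) − 3 = 4, and the invariant factors of ∂_2 are all 1, so H_1 ≅ Z^4.
  H_2: rank ker ∂_2 − rank ∂_3 = (4 − 3) − 0 = 1, and there is no ∂_3, so H_2 ≅ Z.

As a check, the Euler characteristic is 13 − 18 + 4 = -1, which agrees with 2 − 4 + 1 = -1.

Hence the Betti numbers are b_0 = 2, b_1 = 4, b_2 = 1.

b_0 = 2, b_1 = 4, b_2 = 1.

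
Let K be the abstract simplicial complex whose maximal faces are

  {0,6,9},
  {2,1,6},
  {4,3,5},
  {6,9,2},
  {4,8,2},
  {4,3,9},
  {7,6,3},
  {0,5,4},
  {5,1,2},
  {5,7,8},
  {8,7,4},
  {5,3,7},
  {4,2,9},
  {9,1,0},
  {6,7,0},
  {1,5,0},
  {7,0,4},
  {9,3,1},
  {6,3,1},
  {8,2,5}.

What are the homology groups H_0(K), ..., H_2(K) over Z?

H_0 = Z,  H_1 = Z ⊕ Z/2,  H_2 = 0.

Order the vertices as 0 < 1 < 2 < 3 < 4 < 5 < 6 < 7 < 8 < 9. Listing each simplex with vertices in this order, K has dimension 2 with simplices:

  0-simplices (10): [0], [1], [2], [3], [4], [5], [6], [7], [8], [9]
  1-simplices (30): (30 of them)
  2-simplices (20): (20 of them)

so the chain groups are C_0 ≅ Z^10, C_1 ≅ Z^30, C_2 ≅ Z^20.

The boundary map ∂_1: C_1 → C_0 maps an edge to its endpoints' difference, ∂[p,q] = q − p. For instance
  ∂[2,4] = [4] − [2].
The resulting 10×30 matrix has rank 9, and its Smith normal form has invariant factors (1,1,1,1,1,1,1,1,1).

∂_2: C_2 → C_1 acts by ∂[p,q,r] = [q,r] − [p,r] + [p,q]. For instance
  ∂[2,4,8] = [4,8] − [2,8] + [2,4],
  ∂[0,4,5] = [4,5] − [0,5] + [0,4].
The resulting 30×20 matrix has rank 20, and its Smith normal form has invariant factors (1,1,1,1,1,1,1,1,1,1,1,1,1,1,1,1,1,1,1,2).

From H_k ≅ ker(∂_k) / im(∂_{k+1}) we obtain:

  H_0: rank C_0 − rank ∂_1 = 10 − 9 = 1, and the invariant factors of ∂_1 are all 1, so H_0 = Z.
  H_1: rank ker ∂_1 − rank ∂_2 = (30 − 9) − 20 = 1, and ∂_2 has invariant factor 2 > 1, so H_1 = Z ⊕ Z/2.
  H_2: rank ker ∂_2 − rank ∂_3 = (20 − 20) − 0 = 0, and there is no ∂_3, so H_2 = 0.

(K is a triangulation of the Klein bottle.)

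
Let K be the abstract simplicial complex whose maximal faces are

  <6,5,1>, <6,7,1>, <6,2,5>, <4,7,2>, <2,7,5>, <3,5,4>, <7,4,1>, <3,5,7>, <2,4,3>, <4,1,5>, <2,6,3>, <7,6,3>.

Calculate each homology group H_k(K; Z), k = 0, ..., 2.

H_0 = Z,  H_1 = Z/2Z,  H_2 = 0.

We work with the vertex ordering 1 < 2 < 3 < 4 < 5 < 6 < 7. The simplices of K, each written with vertices in increasing order, are:

  0-simplices (7): [1], [2], [3], [4], [5], [6], [7]
  1-simplices (18): [1,4], [1,5], [1,6], [1,7], [2,3], [2,4], [2,5], [2,6], [2,7], [3,4], [3,5], [3,6], [3,7], [4,5], [4,7], [5,6], [5,7], [6,7]
  2-simplices (12): [1,4,5], [1,4,7], [1,5,6], [1,6,7], [2,3,4], [2,3,6], [2,4,7], [2,5,6], [2,5,7], [3,4,5], [3,5,7], [3,6,7]

giving chain groups C_0 ≅ Z^7, C_1 ≅ Z^18, C_2 ≅ Z^12.

∂_1: C_1 → C_0 is given by ∂[p,q] = [q] − [p]. For instance
  ∂[6,7] = [7] − [6].
This gives a 7×18 integer matrix of rank 6; reducing to Smith normal form yields diagonal entries (1,1,1,1,1,1).

The boundary map ∂_2: C_2 → C_1 sends each 2-simplex [p,q,r] to [q,r] − [p,r] + [p,q]. For instance
  ∂[2,5,6] = [5,6] − [2,6] + [2,5],
  ∂[2,3,4] = [3,4] − [2,4] + [2,3].
The 18×12 boundary matrix has rank 12 and Smith normal form diag(1,1,1,1,1,1,1,1,1,1,1,2).

Reading off H_k = ker ∂_k / im ∂_{k+1}:

  H_0: rank C_0 − rank ∂_1 = 7 − 6 = 1, and the invariant factors of ∂_1 are all 1, so H_0 ≅ Z.
  H_1: rank ker ∂_1 − rank ∂_2 = (18 − 6) − 12 = 0, and ∂_2 has invariant factor 2 > 1, so H_1 ≅ Z/2Z.
  H_2: rank ker ∂_2 − rank ∂_3 = (12 − 12) − 0 = 0, and there is no ∂_3, so H_2 ≅ 0.

As a check, the Euler characteristic is 7 − 18 + 12 = 1, which agrees with 1 − 0 + 0 = 1.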